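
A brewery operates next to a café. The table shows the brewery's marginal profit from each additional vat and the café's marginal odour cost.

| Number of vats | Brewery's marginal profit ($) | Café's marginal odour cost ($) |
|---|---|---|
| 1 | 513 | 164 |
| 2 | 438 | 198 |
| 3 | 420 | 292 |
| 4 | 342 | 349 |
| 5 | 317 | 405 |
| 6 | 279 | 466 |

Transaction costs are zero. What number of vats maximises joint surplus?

3

Bargaining reaches the level where marginal profit last exceeds marginal odour cost.
That holds through level 3 (420 ≥ 292) but not at 4 (342 < 349).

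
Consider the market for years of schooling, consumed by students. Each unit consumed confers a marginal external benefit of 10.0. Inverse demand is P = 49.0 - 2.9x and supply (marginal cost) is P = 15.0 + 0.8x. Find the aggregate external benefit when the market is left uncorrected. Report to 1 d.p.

91.9

Market equilibrium (private): 15.0 + 0.8x = 49.0 - 2.9x → x_m = 9.1892.
Total external benefit = MEB × x_m = 10.0 × 9.1892 = 91.8920.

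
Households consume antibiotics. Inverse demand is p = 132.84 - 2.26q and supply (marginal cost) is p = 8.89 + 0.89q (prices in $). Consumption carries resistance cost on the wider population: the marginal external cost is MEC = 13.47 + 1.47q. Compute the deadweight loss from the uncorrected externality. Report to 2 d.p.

DWL = $550.39

Market equilibrium (private): 8.89 + 0.89q = 132.84 - 2.26q → q_m = 39.3492.
Social marginal benefit = demand − MEC = 119.37 - 3.73q.
Set SMB = MC: 119.37 - 3.73q = 8.89 + 0.89q → q* = 23.9134.
The loss is the area between SMB and MC from q* to q_m; with linear curves that's a triangle of height MEC(q_m).
DWL = ½ × 15.4358 × 71.3133 = 550.3889.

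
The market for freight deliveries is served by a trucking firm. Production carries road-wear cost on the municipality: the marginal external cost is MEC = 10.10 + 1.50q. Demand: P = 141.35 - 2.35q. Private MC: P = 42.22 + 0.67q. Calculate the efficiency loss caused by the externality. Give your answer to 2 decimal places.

DWL = 389.47

Market equilibrium (private): 42.22 + 0.67q = 141.35 - 2.35q → q_m = 32.8245.
Social marginal cost = private MC + MEC = 52.32 + 2.17q.
Set SMC = demand: 52.32 + 2.17q = 141.35 - 2.35q → q* = 19.6969.
Height of the DWL triangle at q_m is SMC(q_m) − demand(q_m) = MEC(q_m) = 59.3368.
DWL = ½ × 13.1276 × 59.3368 = 389.4749.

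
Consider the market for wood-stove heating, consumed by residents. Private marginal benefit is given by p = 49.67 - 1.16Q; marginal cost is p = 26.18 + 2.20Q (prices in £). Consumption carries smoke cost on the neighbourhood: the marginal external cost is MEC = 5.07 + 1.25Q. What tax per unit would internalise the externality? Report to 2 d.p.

Social marginal benefit = demand − MEC = 44.60 - 2.41Q.
Set SMB = MC: 44.60 - 2.41Q = 26.18 + 2.20Q → Q* = 3.9957.
The Pigouvian tax equals MEC at Q*: 5.07 + 1.25×3.9957 = 10.0646.

tax = £10.06 per unit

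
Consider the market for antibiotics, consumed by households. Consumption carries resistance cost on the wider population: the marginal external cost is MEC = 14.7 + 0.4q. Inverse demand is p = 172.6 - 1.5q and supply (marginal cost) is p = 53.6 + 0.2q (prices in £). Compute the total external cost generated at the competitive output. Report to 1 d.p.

Market equilibrium (private): 53.6 + 0.2q = 172.6 - 1.5q → q_m = 70.0000.
Total external cost = ∫₀^{q_m} (14.7 + 0.4q) dq = 14.7×70.0000 + ½×0.4×70.0000² = 2009.0000.

£2009.0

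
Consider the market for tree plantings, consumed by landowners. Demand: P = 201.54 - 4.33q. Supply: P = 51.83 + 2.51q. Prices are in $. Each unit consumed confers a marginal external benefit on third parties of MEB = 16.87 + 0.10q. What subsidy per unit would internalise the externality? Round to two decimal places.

subsidy = $19.34 per unit

Social marginal benefit = demand + MEB = 218.41 - 4.23q.
Set SMB = MC: 218.41 - 4.23q = 51.83 + 2.51q → q* = 24.7151.
The Pigouvian subsidy equals MEB at q*: 16.87 + 0.10×24.7151 = 19.3415.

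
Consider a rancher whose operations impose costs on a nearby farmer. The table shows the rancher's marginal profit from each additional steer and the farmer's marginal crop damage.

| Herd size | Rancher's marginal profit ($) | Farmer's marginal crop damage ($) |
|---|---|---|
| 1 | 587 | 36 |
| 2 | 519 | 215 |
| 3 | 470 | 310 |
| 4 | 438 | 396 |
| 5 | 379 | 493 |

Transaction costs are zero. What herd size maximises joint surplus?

4

Bargaining reaches the level where marginal profit last exceeds marginal crop damage.
That holds through level 4 (438 ≥ 396) but not at 5 (379 < 493).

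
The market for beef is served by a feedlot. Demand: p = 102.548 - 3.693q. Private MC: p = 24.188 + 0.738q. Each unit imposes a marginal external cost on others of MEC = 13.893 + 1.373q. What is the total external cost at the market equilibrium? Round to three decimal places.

Market equilibrium (private): 24.188 + 0.738q = 102.548 - 3.693q → q_m = 17.6845.
Total external cost = ∫₀^{q_m} (13.893 + 1.373q) dq = 13.893×17.6845 + ½×1.373×17.6845² = 460.3878.

460.388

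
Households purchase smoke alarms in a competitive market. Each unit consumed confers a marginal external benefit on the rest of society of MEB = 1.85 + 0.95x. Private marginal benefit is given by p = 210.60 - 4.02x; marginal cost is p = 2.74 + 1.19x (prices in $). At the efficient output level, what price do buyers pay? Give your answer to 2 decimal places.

Social marginal benefit = demand + MEB = 212.45 - 3.07x.
Set SMB = MC: 212.45 - 3.07x = 2.74 + 1.19x → x* = 49.2277.
Consumer price on the demand curve at x*: 210.60 − 4.02×49.2277 = 12.7046.

P = $12.70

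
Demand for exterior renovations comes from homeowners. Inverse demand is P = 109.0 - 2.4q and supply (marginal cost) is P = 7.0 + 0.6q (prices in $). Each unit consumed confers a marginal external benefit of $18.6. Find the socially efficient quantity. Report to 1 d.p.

q* = 40.2

Social marginal benefit = demand + MEB = 127.6 - 2.4q.
Set SMB = MC: 127.6 - 2.4q = 7.0 + 0.6q → q* = 40.2000.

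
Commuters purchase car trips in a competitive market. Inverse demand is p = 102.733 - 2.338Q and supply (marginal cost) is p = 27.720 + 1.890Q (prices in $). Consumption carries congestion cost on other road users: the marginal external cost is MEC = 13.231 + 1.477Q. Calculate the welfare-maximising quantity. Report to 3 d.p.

Social marginal benefit = demand − MEC = 89.502 - 3.815Q.
Set SMB = MC: 89.502 - 3.815Q = 27.720 + 1.890Q → Q* = 10.8294.

Q* = 10.829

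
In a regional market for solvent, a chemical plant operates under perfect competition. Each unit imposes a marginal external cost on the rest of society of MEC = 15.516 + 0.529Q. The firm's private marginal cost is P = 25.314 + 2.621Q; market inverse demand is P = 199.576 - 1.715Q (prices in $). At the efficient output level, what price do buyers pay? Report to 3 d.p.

Social marginal cost = private MC + MEC = 40.830 + 3.150Q.
Set SMC = demand: 40.830 + 3.150Q = 199.576 - 1.715Q → Q* = 32.6302.
Consumer price on the demand curve at Q*: 199.576 − 1.715×32.6302 = 143.6152.

P = $143.615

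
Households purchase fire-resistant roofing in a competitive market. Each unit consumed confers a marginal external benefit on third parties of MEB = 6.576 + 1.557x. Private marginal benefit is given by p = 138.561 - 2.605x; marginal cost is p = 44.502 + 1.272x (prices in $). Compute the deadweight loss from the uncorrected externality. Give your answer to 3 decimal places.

DWL = $423.906

Market equilibrium (private): 44.502 + 1.272x = 138.561 - 2.605x → x_m = 24.2608.
Social marginal benefit = demand + MEB = 145.137 - 1.048x.
Set SMB = MC: 145.137 - 1.048x = 44.502 + 1.272x → x* = 43.3772.
Between x* and x_m the wedge SMB − MC runs linearly from 0 to MEB(x_m), so the loss is a triangle.
DWL = ½ × 19.1164 × 44.3500 = 423.9062.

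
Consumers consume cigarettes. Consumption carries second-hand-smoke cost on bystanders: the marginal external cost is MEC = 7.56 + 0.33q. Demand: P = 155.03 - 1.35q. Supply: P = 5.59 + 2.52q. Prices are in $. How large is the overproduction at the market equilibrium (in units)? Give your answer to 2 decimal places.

Market equilibrium (private): 5.59 + 2.52q = 155.03 - 1.35q → q_m = 38.6150.
Social marginal benefit = demand − MEC = 147.47 - 1.68q.
Set SMB = MC: 147.47 - 1.68q = 5.59 + 2.52q → q* = 33.7810.
Gap = |38.6150 − 33.7810| = 4.8340.

4.83 units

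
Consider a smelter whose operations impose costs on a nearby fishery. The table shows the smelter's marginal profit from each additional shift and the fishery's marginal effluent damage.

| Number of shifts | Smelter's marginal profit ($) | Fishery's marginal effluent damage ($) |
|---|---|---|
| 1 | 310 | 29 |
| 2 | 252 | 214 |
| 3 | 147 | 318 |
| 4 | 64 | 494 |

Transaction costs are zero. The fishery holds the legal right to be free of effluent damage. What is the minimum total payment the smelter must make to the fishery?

Efficient level: marginal profit ≥ marginal effluent damage through level 2, so k* = 2.
With the fishery holding the right, the smelter must at least compensate total damage at k*: 29 + 214 = 243.

$243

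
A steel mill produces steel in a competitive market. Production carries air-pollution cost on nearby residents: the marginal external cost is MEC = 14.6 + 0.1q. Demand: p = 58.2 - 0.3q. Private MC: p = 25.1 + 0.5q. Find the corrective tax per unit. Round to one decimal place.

tax = 16.7 per unit

Social marginal cost = private MC + MEC = 39.7 + 0.6q.
Set SMC = demand: 39.7 + 0.6q = 58.2 - 0.3q → q* = 20.5556.
The Pigouvian tax equals MEC at q*: 14.6 + 0.1×20.5556 = 16.6556.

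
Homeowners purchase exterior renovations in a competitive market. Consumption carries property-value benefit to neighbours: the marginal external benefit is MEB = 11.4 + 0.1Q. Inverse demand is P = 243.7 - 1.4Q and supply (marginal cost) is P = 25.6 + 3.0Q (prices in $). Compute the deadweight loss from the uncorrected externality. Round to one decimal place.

Market equilibrium (private): 25.6 + 3.0Q = 243.7 - 1.4Q → Q_m = 49.5682.
Social marginal benefit = demand + MEB = 255.1 - 1.3Q.
Set SMB = MC: 255.1 - 1.3Q = 25.6 + 3.0Q → Q* = 53.3721.
Between Q* and Q_m the wedge SMB − MC runs linearly from 0 to MEB(Q_m), so the loss is a triangle.
DWL = ½ × 3.8039 × 16.3568 = 31.1098.

DWL = $31.1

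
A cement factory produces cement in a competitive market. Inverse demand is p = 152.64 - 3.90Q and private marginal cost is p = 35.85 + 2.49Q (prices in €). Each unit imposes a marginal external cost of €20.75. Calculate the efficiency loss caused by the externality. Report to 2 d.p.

Market equilibrium (private): 35.85 + 2.49Q = 152.64 - 3.90Q → Q_m = 18.2770.
Social marginal cost = private MC + MEC = 56.60 + 2.49Q.
Set SMC = demand: 56.60 + 2.49Q = 152.64 - 3.90Q → Q* = 15.0297.
The welfare-loss triangle has base |Q_m − Q*| and height MEC(Q_m) (the vertical gap between SMC and demand is zero at Q* and MEC at Q_m).
DWL = ½ × 3.2473 × 20.7500 = 33.6907.

DWL = €33.69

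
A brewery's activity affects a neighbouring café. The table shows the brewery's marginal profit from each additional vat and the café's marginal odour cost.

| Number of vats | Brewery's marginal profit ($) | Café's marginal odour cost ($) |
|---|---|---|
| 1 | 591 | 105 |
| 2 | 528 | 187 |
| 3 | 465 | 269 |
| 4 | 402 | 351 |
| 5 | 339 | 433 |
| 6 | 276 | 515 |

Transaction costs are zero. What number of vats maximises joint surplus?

4

Bargaining reaches the level where marginal profit last exceeds marginal odour cost.
That holds through level 4 (402 ≥ 351) but not at 5 (339 < 433).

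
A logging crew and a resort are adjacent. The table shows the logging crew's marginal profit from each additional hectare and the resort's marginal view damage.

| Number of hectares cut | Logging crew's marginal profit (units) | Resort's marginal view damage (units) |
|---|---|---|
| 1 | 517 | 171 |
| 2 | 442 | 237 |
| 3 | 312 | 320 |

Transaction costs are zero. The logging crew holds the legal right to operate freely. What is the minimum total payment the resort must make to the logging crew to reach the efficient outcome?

Left alone the logging crew would choose level 3 (marginal profit stays positive).
Efficient level: k* = 2 (marginal profit ≥ marginal view damage through 2).
The resort must at least cover the logging crew's forgone profit from cutting 3→2: 312 = 312.

312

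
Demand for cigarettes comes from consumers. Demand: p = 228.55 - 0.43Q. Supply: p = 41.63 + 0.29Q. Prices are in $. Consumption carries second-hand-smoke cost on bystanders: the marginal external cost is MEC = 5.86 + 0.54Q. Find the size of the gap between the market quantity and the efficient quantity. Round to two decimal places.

115.91 units

Market equilibrium (private): 41.63 + 0.29Q = 228.55 - 0.43Q → Q_m = 259.6111.
Social marginal benefit = demand − MEC = 222.69 - 0.97Q.
Set SMB = MC: 222.69 - 0.97Q = 41.63 + 0.29Q → Q* = 143.6984.
Gap = |259.6111 − 143.6984| = 115.9127.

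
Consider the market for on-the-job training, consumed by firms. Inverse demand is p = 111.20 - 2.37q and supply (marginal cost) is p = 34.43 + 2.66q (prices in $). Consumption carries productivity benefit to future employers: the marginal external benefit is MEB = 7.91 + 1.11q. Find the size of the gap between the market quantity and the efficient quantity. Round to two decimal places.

Market equilibrium (private): 34.43 + 2.66q = 111.20 - 2.37q → q_m = 15.2624.
Social marginal benefit = demand + MEB = 119.11 - 1.26q.
Set SMB = MC: 119.11 - 1.26q = 34.43 + 2.66q → q* = 21.6020.
Gap = |15.2624 − 21.6020| = 6.3396.

6.34 units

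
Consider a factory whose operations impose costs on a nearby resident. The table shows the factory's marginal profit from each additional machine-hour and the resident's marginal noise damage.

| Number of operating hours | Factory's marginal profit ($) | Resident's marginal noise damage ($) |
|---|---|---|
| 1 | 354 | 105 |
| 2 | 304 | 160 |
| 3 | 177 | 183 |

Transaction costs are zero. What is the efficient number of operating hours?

2

Bargaining reaches the level where marginal profit last exceeds marginal noise damage.
That holds through level 2 (304 ≥ 160) but not at 3 (177 < 183).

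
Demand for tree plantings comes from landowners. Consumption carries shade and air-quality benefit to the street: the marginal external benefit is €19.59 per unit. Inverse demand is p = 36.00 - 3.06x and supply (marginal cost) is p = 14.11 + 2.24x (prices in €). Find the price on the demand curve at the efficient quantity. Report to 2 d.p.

Social marginal benefit = demand + MEB = 55.59 - 3.06x.
Set SMB = MC: 55.59 - 3.06x = 14.11 + 2.24x → x* = 7.8264.
Consumer price on the demand curve at x*: 36.00 − 3.06×7.8264 = 12.0512.

P = €12.05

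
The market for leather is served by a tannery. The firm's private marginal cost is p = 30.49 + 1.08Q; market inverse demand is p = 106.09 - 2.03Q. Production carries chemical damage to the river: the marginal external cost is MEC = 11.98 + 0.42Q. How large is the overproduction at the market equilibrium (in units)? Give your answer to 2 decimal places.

6.29 units

Market equilibrium (private): 30.49 + 1.08Q = 106.09 - 2.03Q → Q_m = 24.3087.
Social marginal cost = private MC + MEC = 42.47 + 1.50Q.
Set SMC = demand: 42.47 + 1.50Q = 106.09 - 2.03Q → Q* = 18.0227.
Gap = |24.3087 − 18.0227| = 6.2860.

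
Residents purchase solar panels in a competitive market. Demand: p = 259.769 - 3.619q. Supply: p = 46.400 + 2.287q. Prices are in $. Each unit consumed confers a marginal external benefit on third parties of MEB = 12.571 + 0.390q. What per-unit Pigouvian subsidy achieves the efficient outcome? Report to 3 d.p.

subsidy = $28.546 per unit

Social marginal benefit = demand + MEB = 272.340 - 3.229q.
Set SMB = MC: 272.340 - 3.229q = 46.400 + 2.287q → q* = 40.9608.
The Pigouvian subsidy equals MEB at q*: 12.571 + 0.390×40.9608 = 28.5457.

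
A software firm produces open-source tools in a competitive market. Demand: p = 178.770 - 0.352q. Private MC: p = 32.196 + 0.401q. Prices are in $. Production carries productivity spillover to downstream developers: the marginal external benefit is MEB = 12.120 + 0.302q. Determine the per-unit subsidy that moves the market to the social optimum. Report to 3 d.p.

subsidy = $118.385 per unit

Social marginal cost = private MC − MEB = 20.076 + 0.099q.
Set SMC = demand: 20.076 + 0.099q = 178.770 - 0.352q → q* = 351.8714.
The Pigouvian subsidy equals MEB at q*: 12.120 + 0.302×351.8714 = 118.3852.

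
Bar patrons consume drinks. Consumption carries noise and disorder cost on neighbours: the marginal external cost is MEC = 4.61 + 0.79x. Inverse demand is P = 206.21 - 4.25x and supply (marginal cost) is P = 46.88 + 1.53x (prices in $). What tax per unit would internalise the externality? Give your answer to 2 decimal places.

tax = $23.21 per unit

Social marginal benefit = demand − MEC = 201.60 - 5.04x.
Set SMB = MC: 201.60 - 5.04x = 46.88 + 1.53x → x* = 23.5495.
The Pigouvian tax equals MEC at x*: 4.61 + 0.79×23.5495 = 23.2141.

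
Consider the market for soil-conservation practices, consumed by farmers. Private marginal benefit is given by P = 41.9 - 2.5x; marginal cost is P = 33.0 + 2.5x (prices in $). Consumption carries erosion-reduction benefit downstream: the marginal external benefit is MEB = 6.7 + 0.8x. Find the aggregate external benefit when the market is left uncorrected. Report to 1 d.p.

$13.2

Market equilibrium (private): 33.0 + 2.5x = 41.9 - 2.5x → x_m = 1.7800.
Total external benefit = ∫₀^{x_m} (6.7 + 0.8x) dx = 6.7×1.7800 + ½×0.8×1.7800² = 13.1934.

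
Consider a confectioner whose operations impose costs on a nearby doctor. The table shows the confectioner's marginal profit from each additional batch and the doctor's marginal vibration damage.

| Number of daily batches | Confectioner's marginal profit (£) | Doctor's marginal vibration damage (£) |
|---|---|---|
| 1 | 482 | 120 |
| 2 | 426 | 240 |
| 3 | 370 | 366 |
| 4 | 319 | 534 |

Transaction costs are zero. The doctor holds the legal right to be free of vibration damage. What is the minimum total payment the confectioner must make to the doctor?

£726

Efficient level: marginal profit ≥ marginal vibration damage through level 3, so k* = 3.
With the doctor holding the right, the confectioner must at least compensate total damage at k*: 120 + 240 + 366 = 726.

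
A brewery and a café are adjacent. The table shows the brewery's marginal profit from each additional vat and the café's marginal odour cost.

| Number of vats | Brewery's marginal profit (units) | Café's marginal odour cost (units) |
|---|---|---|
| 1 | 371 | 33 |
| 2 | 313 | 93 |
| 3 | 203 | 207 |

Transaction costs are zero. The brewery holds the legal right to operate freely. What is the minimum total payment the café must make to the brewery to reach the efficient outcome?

Left alone the brewery would choose level 3 (marginal profit stays positive).
Efficient level: k* = 2 (marginal profit ≥ marginal odour cost through 2).
The café must at least cover the brewery's forgone profit from cutting 3→2: 203 = 203.

203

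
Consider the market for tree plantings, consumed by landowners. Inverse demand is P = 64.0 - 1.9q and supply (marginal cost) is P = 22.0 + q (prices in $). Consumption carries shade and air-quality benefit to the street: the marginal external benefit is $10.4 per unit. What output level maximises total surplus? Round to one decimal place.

Social marginal benefit = demand + MEB = 74.4 - 1.9q.
Set SMB = MC: 74.4 - 1.9q = 22.0 + q → q* = 18.0690.

q* = 18.1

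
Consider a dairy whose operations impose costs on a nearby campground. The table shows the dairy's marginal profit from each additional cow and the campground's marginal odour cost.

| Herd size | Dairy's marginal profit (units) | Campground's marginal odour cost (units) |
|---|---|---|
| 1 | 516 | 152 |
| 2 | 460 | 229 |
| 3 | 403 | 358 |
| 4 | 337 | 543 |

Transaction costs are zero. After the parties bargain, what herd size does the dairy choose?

3

Bargaining reaches the level where marginal profit last exceeds marginal odour cost.
That holds through level 3 (403 ≥ 358) but not at 4 (337 < 543).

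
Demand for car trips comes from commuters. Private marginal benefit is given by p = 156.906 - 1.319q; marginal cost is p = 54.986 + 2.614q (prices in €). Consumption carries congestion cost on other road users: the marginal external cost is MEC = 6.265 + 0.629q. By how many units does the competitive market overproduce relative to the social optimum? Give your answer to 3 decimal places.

Market equilibrium (private): 54.986 + 2.614q = 156.906 - 1.319q → q_m = 25.9141.
Social marginal benefit = demand − MEC = 150.641 - 1.948q.
Set SMB = MC: 150.641 - 1.948q = 54.986 + 2.614q → q* = 20.9678.
Gap = |25.9141 − 20.9678| = 4.9463.

4.946 units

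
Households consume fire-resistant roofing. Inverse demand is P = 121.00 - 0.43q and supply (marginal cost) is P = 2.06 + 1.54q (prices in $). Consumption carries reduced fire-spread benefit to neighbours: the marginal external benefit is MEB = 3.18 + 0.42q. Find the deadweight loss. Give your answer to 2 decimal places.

DWL = $262.71

Market equilibrium (private): 2.06 + 1.54q = 121.00 - 0.43q → q_m = 60.3756.
Social marginal benefit = demand + MEB = 124.18 - 0.01q.
Set SMB = MC: 124.18 - 0.01q = 2.06 + 1.54q → q* = 78.7871.
The welfare-loss triangle has base |q_m − q*| and height MEB(q_m) (the vertical gap between SMB and MC is zero at q* and MEB at q_m).
DWL = ½ × 18.4115 × 28.5378 = 262.7119.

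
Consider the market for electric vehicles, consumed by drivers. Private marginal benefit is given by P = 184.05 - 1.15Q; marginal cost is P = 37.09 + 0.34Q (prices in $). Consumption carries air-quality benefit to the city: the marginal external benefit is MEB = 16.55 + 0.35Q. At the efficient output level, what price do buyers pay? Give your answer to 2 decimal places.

P = $19.11

Social marginal benefit = demand + MEB = 200.60 - 0.80Q.
Set SMB = MC: 200.60 - 0.80Q = 37.09 + 0.34Q → Q* = 143.4298.
Consumer price on the demand curve at Q*: 184.05 − 1.15×143.4298 = 19.1057.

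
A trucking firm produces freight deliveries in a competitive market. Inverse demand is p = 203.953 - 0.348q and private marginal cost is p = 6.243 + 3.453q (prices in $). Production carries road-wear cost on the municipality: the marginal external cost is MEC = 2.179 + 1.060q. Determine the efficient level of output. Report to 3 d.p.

q* = 40.224

Social marginal cost = private MC + MEC = 8.422 + 4.513q.
Set SMC = demand: 8.422 + 4.513q = 203.953 - 0.348q → q* = 40.2244.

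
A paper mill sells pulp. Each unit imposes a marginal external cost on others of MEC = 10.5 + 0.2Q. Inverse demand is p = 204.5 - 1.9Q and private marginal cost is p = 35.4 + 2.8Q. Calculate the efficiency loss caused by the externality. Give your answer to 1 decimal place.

Market equilibrium (private): 35.4 + 2.8Q = 204.5 - 1.9Q → Q_m = 35.9787.
Social marginal cost = private MC + MEC = 45.9 + 3.0Q.
Set SMC = demand: 45.9 + 3.0Q = 204.5 - 1.9Q → Q* = 32.3673.
Between Q* and Q_m the wedge SMC − demand runs linearly from 0 to MEC(Q_m), so the loss is a triangle.
DWL = ½ × 3.6114 × 17.6957 = 31.9531.

DWL = 32.0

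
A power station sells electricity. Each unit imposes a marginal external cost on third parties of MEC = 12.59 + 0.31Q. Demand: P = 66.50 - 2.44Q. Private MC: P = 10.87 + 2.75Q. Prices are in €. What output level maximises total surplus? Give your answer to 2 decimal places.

Q* = 7.83

Social marginal cost = private MC + MEC = 23.46 + 3.06Q.
Set SMC = demand: 23.46 + 3.06Q = 66.50 - 2.44Q → Q* = 7.8255.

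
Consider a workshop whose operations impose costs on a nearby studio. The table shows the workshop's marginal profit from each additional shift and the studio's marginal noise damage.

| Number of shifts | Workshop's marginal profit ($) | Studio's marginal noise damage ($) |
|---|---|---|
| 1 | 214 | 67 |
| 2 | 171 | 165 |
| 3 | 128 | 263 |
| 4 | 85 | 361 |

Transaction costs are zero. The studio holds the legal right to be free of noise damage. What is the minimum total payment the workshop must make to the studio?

Efficient level: marginal profit ≥ marginal noise damage through level 2, so k* = 2.
With the studio holding the right, the workshop must at least compensate total damage at k*: 67 + 165 = 232.

$232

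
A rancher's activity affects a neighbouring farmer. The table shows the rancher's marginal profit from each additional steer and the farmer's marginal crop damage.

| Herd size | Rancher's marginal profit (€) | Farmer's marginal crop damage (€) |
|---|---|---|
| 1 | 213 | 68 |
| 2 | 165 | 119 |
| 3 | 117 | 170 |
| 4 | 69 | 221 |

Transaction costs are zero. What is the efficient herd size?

Bargaining reaches the level where marginal profit last exceeds marginal crop damage.
That holds through level 2 (165 ≥ 119) but not at 3 (117 < 170).

2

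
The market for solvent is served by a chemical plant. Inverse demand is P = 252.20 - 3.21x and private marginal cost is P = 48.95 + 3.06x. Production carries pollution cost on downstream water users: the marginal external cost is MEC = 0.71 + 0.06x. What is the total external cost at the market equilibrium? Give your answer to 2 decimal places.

Market equilibrium (private): 48.95 + 3.06x = 252.20 - 3.21x → x_m = 32.4163.
Total external cost = ∫₀^{x_m} (0.71 + 0.06x) dx = 0.71×32.4163 + ½×0.06×32.4163² = 54.5401.

54.54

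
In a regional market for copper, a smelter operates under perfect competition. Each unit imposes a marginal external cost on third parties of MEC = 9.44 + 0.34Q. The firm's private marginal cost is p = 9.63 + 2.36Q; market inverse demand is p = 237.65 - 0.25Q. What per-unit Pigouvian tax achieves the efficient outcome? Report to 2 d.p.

tax = 34.63 per unit

Social marginal cost = private MC + MEC = 19.07 + 2.70Q.
Set SMC = demand: 19.07 + 2.70Q = 237.65 - 0.25Q → Q* = 74.0949.
The Pigouvian tax equals MEC at Q*: 9.44 + 0.34×74.0949 = 34.6323.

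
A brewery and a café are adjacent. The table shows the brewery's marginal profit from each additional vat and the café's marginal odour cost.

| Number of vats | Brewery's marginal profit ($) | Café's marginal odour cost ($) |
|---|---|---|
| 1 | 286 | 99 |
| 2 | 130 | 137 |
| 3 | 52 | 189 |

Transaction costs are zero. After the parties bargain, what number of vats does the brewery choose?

1

Bargaining reaches the level where marginal profit last exceeds marginal odour cost.
That holds through level 1 (286 ≥ 99) but not at 2 (130 < 137).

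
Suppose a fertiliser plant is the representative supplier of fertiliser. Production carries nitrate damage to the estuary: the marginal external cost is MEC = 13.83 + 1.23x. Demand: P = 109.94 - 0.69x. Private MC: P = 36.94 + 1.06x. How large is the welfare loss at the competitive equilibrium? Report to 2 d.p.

DWL = 711.92

Market equilibrium (private): 36.94 + 1.06x = 109.94 - 0.69x → x_m = 41.7143.
Social marginal cost = private MC + MEC = 50.77 + 2.29x.
Set SMC = demand: 50.77 + 2.29x = 109.94 - 0.69x → x* = 19.8557.
The welfare-loss triangle has base |x_m − x*| and height MEC(x_m) (the vertical gap between SMC and demand is zero at x* and MEC at x_m).
DWL = ½ × 21.8586 × 65.1386 = 711.9193.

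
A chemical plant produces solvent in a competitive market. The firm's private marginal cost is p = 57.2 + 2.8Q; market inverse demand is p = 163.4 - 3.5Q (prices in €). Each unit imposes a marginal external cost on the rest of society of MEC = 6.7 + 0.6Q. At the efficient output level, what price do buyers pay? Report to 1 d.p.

Social marginal cost = private MC + MEC = 63.9 + 3.4Q.
Set SMC = demand: 63.9 + 3.4Q = 163.4 - 3.5Q → Q* = 14.4203.
Consumer price on the demand curve at Q*: 163.4 − 3.5×14.4203 = 112.9290.

P = €112.9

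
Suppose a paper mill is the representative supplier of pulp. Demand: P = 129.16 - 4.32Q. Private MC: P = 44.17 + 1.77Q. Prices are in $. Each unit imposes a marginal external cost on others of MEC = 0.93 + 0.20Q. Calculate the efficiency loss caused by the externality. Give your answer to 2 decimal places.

Market equilibrium (private): 44.17 + 1.77Q = 129.16 - 4.32Q → Q_m = 13.9557.
Social marginal cost = private MC + MEC = 45.10 + 1.97Q.
Set SMC = demand: 45.10 + 1.97Q = 129.16 - 4.32Q → Q* = 13.3641.
The welfare-loss triangle has base |Q_m − Q*| and height MEC(Q_m) (the vertical gap between SMC and demand is zero at Q* and MEC at Q_m).
DWL = ½ × 0.5916 × 3.7211 = 1.1007.

DWL = $1.10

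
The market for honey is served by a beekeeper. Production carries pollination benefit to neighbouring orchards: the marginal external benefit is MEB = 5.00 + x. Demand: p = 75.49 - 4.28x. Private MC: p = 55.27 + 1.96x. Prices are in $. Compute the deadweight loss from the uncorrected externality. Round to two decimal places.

Market equilibrium (private): 55.27 + 1.96x = 75.49 - 4.28x → x_m = 3.2404.
Social marginal cost = private MC − MEB = 50.27 + 0.96x.
Set SMC = demand: 50.27 + 0.96x = 75.49 - 4.28x → x* = 4.8130.
Between x* and x_m the wedge demand − SMC runs linearly from 0 to MEB(x_m), so the loss is a triangle.
DWL = ½ × 1.5726 × 8.2404 = 6.4794.

DWL = $6.48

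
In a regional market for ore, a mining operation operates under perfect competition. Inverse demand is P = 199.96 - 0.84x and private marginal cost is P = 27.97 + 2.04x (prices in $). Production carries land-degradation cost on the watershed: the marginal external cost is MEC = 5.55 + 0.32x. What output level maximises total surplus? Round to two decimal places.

x* = 52.01

Social marginal cost = private MC + MEC = 33.52 + 2.36x.
Set SMC = demand: 33.52 + 2.36x = 199.96 - 0.84x → x* = 52.0125.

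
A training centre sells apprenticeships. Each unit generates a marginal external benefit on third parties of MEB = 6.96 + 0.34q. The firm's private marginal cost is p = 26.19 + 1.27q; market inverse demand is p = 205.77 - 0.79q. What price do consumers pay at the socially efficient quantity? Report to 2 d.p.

Social marginal cost = private MC − MEB = 19.23 + 0.93q.
Set SMC = demand: 19.23 + 0.93q = 205.77 - 0.79q → q* = 108.4535.
Consumer price on the demand curve at q*: 205.77 − 0.79×108.4535 = 120.0917.

P = 120.09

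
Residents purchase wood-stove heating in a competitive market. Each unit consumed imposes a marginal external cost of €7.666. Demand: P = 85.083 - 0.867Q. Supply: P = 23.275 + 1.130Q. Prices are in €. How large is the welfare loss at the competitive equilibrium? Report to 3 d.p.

DWL = €14.714

Market equilibrium (private): 23.275 + 1.130Q = 85.083 - 0.867Q → Q_m = 30.9504.
Social marginal benefit = demand − MEC = 77.417 - 0.867Q.
Set SMB = MC: 77.417 - 0.867Q = 23.275 + 1.130Q → Q* = 27.1117.
Height of the DWL triangle at Q_m is MC(Q_m) − SMB(Q_m) = MEC(Q_m) = 7.6660.
DWL = ½ × 3.8387 × 7.6660 = 14.7137.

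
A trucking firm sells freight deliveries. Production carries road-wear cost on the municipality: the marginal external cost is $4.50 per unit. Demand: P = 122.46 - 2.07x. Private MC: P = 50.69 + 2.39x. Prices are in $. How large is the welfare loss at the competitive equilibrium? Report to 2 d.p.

Market equilibrium (private): 50.69 + 2.39x = 122.46 - 2.07x → x_m = 16.0919.
Social marginal cost = private MC + MEC = 55.19 + 2.39x.
Set SMC = demand: 55.19 + 2.39x = 122.46 - 2.07x → x* = 15.0830.
The welfare-loss triangle has base |x_m − x*| and height MEC(x_m) (the vertical gap between SMC and demand is zero at x* and MEC at x_m).
DWL = ½ × 1.0089 × 4.5000 = 2.2700.

DWL = $2.27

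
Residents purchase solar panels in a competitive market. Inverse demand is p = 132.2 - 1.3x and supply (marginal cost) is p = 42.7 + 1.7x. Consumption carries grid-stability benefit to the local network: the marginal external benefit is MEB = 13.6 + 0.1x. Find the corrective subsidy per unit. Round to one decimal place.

Social marginal benefit = demand + MEB = 145.8 - 1.2x.
Set SMB = MC: 145.8 - 1.2x = 42.7 + 1.7x → x* = 35.5517.
The Pigouvian subsidy equals MEB at x*: 13.6 + 0.1×35.5517 = 17.1552.

subsidy = 17.2 per unit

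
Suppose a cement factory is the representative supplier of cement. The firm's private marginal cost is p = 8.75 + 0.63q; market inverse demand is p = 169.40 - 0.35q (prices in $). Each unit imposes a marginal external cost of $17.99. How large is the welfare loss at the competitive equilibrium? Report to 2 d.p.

Market equilibrium (private): 8.75 + 0.63q = 169.40 - 0.35q → q_m = 163.9286.
Social marginal cost = private MC + MEC = 26.74 + 0.63q.
Set SMC = demand: 26.74 + 0.63q = 169.40 - 0.35q → q* = 145.5714.
Between q* and q_m the wedge SMC − demand runs linearly from 0 to MEC(q_m), so the loss is a triangle.
DWL = ½ × 18.3572 × 17.9900 = 165.1230.

DWL = $165.12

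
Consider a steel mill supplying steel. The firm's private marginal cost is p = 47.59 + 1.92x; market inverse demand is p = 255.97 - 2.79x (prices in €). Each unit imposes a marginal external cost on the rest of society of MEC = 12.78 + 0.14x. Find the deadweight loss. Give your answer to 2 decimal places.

DWL = €37.11

Market equilibrium (private): 47.59 + 1.92x = 255.97 - 2.79x → x_m = 44.2420.
Social marginal cost = private MC + MEC = 60.37 + 2.06x.
Set SMC = demand: 60.37 + 2.06x = 255.97 - 2.79x → x* = 40.3299.
Between x* and x_m the wedge SMC − demand runs linearly from 0 to MEC(x_m), so the loss is a triangle.
DWL = ½ × 3.9121 × 18.9739 = 37.1139.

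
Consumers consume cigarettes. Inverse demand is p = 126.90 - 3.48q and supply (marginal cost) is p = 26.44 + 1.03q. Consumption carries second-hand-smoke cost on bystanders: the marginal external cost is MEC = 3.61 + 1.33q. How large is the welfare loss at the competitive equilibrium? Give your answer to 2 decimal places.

Market equilibrium (private): 26.44 + 1.03q = 126.90 - 3.48q → q_m = 22.2749.
Social marginal benefit = demand − MEC = 123.29 - 4.81q.
Set SMB = MC: 123.29 - 4.81q = 26.44 + 1.03q → q* = 16.5839.
The loss is the area between SMB and MC from q* to q_m; with linear curves that's a triangle of height MEC(q_m).
DWL = ½ × 5.6910 × 33.2357 = 94.5722.

DWL = 94.57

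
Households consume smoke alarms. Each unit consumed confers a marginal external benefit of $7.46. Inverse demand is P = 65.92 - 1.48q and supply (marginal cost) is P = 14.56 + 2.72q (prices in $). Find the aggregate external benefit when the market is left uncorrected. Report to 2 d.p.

$91.23

Market equilibrium (private): 14.56 + 2.72q = 65.92 - 1.48q → q_m = 12.2286.
Total external benefit = MEB × q_m = 7.46 × 12.2286 = 91.2254.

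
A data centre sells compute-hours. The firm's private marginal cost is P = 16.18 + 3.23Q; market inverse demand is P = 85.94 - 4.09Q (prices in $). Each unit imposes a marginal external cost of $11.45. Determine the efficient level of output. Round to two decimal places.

Q* = 7.97

Social marginal cost = private MC + MEC = 27.63 + 3.23Q.
Set SMC = demand: 27.63 + 3.23Q = 85.94 - 4.09Q → Q* = 7.9658.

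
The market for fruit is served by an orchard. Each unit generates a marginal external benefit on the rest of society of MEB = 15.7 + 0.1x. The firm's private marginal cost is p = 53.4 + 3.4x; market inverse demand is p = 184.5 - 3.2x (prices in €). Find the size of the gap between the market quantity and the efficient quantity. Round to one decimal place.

2.7 units

Market equilibrium (private): 53.4 + 3.4x = 184.5 - 3.2x → x_m = 19.8636.
Social marginal cost = private MC − MEB = 37.7 + 3.3x.
Set SMC = demand: 37.7 + 3.3x = 184.5 - 3.2x → x* = 22.5846.
Gap = |19.8636 − 22.5846| = 2.7210.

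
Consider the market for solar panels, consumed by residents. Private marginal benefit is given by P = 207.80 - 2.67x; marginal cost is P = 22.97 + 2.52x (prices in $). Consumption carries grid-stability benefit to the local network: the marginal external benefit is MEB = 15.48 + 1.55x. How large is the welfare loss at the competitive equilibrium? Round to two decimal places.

Market equilibrium (private): 22.97 + 2.52x = 207.80 - 2.67x → x_m = 35.6127.
Social marginal benefit = demand + MEB = 223.28 - 1.12x.
Set SMB = MC: 223.28 - 1.12x = 22.97 + 2.52x → x* = 55.0302.
The welfare-loss triangle has base |x_m − x*| and height MEB(x_m) (the vertical gap between SMB and MC is zero at x* and MEB at x_m).
DWL = ½ × 19.4175 × 70.6797 = 686.2115.

DWL = $686.21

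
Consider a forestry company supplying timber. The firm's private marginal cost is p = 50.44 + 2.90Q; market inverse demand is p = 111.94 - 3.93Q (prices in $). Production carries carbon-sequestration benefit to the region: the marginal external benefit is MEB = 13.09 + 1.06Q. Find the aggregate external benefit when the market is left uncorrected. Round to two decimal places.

Market equilibrium (private): 50.44 + 2.90Q = 111.94 - 3.93Q → Q_m = 9.0044.
Total external benefit = ∫₀^{Q_m} (13.09 + 1.06Q) dQ = 13.09×9.0044 + ½×1.06×9.0044² = 160.8396.

$160.84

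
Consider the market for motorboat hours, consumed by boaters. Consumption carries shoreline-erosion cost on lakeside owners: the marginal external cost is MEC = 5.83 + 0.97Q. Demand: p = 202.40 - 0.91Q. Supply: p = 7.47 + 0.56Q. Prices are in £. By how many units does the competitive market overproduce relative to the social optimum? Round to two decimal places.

55.11 units

Market equilibrium (private): 7.47 + 0.56Q = 202.40 - 0.91Q → Q_m = 132.6054.
Social marginal benefit = demand − MEC = 196.57 - 1.88Q.
Set SMB = MC: 196.57 - 1.88Q = 7.47 + 0.56Q → Q* = 77.5000.
Gap = |132.6054 − 77.5000| = 55.1054.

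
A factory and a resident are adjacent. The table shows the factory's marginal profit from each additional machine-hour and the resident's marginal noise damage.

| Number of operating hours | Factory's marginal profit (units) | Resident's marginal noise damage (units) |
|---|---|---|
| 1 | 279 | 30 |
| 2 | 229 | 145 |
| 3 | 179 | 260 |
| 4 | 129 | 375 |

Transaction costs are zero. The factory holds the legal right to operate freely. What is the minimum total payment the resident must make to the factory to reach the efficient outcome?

Left alone the factory would choose level 4 (marginal profit stays positive).
Efficient level: k* = 2 (marginal profit ≥ marginal noise damage through 2).
The resident must at least cover the factory's forgone profit from cutting 4→2: 179 + 129 = 308.

308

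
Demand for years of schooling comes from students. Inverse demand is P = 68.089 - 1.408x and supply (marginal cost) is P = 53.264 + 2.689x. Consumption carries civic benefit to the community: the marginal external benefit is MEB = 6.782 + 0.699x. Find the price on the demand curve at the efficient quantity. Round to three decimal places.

Social marginal benefit = demand + MEB = 74.871 - 0.709x.
Set SMB = MC: 74.871 - 0.709x = 53.264 + 2.689x → x* = 6.3587.
Consumer price on the demand curve at x*: 68.089 − 1.408×6.3587 = 59.1360.

P = 59.136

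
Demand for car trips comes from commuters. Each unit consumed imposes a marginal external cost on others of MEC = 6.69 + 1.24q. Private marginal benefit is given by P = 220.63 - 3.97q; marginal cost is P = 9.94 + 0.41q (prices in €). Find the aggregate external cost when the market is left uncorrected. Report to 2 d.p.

€1756.41

Market equilibrium (private): 9.94 + 0.41q = 220.63 - 3.97q → q_m = 48.1027.
Total external cost = ∫₀^{q_m} (6.69 + 1.24q) dq = 6.69×48.1027 + ½×1.24×48.1027² = 1756.4063.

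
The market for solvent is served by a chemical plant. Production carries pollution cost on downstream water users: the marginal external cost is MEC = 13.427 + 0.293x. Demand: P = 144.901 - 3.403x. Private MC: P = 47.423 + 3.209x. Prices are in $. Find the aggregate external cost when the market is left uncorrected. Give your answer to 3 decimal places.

Market equilibrium (private): 47.423 + 3.209x = 144.901 - 3.403x → x_m = 14.7426.
Total external cost = ∫₀^{x_m} (13.427 + 0.293x) dx = 13.427×14.7426 + ½×0.293×14.7426² = 229.7898.

$229.790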